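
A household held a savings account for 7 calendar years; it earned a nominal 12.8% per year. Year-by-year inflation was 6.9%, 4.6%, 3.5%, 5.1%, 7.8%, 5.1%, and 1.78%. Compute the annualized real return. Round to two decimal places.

Cumulative inflation factor: 1.069 × 1.046 × 1.035 × 1.051 × 1.078 × 1.051 × 1.0178 ≈ 1.40261.
Nominal growth factor: 2.32361. Real growth factor = 2.32361 / 1.40261 ≈ 1.65664.
Annualized: 1.65664^(1/7) − 1 ≈ 0.07478.

7.48%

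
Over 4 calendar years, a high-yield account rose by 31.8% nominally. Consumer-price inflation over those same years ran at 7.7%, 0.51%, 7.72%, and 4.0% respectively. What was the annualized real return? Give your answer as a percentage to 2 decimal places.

2.10%

Cumulative inflation factor: 1.077 × 1.0051 × 1.0772 × 1.040 ≈ 1.21270.
Nominal growth factor: 1.31800. Real growth factor = 1.31800 / 1.21270 ≈ 1.08683.
Annualized: 1.08683^(1/4) − 1 ≈ 0.02103.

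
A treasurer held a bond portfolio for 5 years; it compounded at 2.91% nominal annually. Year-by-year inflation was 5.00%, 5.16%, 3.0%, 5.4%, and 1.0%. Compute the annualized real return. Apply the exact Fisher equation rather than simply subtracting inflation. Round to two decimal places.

-0.95%

Cumulative inflation factor: 1.0500 × 1.0516 × 1.030 × 1.054 × 1.010 ≈ 1.21071.
Nominal growth factor: 1.15422. Real growth factor = 1.15422 / 1.21071 ≈ 0.95334.
Annualized: 0.95334^(1/5) − 1 ≈ -0.00951.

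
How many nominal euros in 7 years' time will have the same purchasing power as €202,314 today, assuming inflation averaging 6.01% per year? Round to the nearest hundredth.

€304,406.40

Cumulative price-level factor: (1+6.01%)^7 ≈ 1.5046235034.
The nominal amount required is €202,314 scaled up by that factor.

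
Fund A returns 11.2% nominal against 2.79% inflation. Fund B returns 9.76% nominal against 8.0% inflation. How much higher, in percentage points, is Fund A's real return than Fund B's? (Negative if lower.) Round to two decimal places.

Fund A real return: 1.112/1.0279 − 1 = 8.182%.
Fund B real return: 1.0976/1.080 − 1 = 1.630%.
Difference: 8.182 − 1.630 = 6.552 pp.

6.55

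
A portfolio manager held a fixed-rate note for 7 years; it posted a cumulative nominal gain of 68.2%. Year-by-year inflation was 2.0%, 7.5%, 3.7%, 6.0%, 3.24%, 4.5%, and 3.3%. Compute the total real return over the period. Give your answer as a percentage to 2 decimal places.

Cumulative inflation factor: 1.020 × 1.075 × 1.037 × 1.060 × 1.0324 × 1.045 × 1.033 ≈ 1.34325.
Nominal growth factor: 1.68200. Real growth factor = 1.68200 / 1.34325 ≈ 1.25218.
Total real return ≈ 25.2184%.

25.22%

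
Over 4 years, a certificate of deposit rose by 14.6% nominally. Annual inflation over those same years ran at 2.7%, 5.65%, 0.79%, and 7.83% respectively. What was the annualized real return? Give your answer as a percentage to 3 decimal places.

-0.712%

Cumulative inflation factor: 1.027 × 1.0565 × 1.0079 × 1.0783 ≈ 1.17923.
Nominal growth factor: 1.14600. Real growth factor = 1.14600 / 1.17923 ≈ 0.97182.
Annualized: 0.97182^(1/4) − 1 ≈ -0.00712.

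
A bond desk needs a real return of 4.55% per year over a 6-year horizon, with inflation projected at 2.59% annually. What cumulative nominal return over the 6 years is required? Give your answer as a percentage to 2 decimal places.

52.26%

Required annual nominal rate: (1+4.55%)(1+2.59%) − 1 = 7.257845%.
Cumulative over 6 years: (1 + 0.07257845)^6 − 1 ≈ 0.52256.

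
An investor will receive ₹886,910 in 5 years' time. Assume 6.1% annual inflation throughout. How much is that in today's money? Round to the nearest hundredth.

Price-level factor over 5 years: (1 + 6.1%)^5 ≈ 1.3445498838.
Purchasing power today: ₹886,910 divided by that factor.

₹659,633.39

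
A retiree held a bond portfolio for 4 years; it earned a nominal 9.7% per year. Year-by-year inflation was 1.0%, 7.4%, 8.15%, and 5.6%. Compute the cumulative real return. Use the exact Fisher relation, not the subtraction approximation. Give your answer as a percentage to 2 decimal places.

16.90%

Cumulative inflation factor: 1.010 × 1.074 × 1.0815 × 1.056 ≈ 1.23884.
Nominal growth factor: 1.44819. Real growth factor = 1.44819 / 1.23884 ≈ 1.16899.
Total real return ≈ 16.8989%.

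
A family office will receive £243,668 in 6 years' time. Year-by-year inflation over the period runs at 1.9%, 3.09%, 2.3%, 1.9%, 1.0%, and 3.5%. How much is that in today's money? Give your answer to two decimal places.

£212,861.07

Price-level factor over 6 years: 1.019 × 1.0309 × 1.023 × 1.019 × 1.010 × 1.035 ≈ 1.1447278923.
Purchasing power today: £243,668 divided by that factor.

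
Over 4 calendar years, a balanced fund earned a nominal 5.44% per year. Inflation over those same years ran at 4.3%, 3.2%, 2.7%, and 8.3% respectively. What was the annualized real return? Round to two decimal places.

Cumulative inflation factor: 1.043 × 1.032 × 1.027 × 1.083 ≈ 1.19719.
Nominal growth factor: 1.23601. Real growth factor = 1.23601 / 1.19719 ≈ 1.03243.
Annualized: 1.03243^(1/4) − 1 ≈ 0.00801.

0.80%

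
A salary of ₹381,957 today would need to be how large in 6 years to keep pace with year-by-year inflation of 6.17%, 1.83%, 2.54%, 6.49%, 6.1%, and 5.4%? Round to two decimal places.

Cumulative price-level factor: 1.0617 × 1.0183 × 1.0254 × 1.0649 × 1.061 × 1.054 ≈ 1.3201877422.
The nominal amount required is ₹381,957 scaled up by that factor.

₹504,254.95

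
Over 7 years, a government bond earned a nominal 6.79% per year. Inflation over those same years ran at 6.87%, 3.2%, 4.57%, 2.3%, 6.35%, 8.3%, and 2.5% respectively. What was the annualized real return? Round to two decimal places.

1.85%

Cumulative inflation factor: 1.0687 × 1.032 × 1.0457 × 1.023 × 1.0635 × 1.083 × 1.025 ≈ 1.39286.
Nominal growth factor: 1.58385. Real growth factor = 1.58385 / 1.39286 ≈ 1.13712.
Annualized: 1.13712^(1/7) − 1 ≈ 0.01853.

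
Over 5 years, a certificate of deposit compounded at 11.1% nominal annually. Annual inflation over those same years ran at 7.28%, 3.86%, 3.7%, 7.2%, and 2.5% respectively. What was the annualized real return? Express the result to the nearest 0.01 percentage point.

Cumulative inflation factor: 1.0728 × 1.0386 × 1.037 × 1.072 × 1.025 ≈ 1.26959.
Nominal growth factor: 1.69266. Real growth factor = 1.69266 / 1.26959 ≈ 1.33323.
Annualized: 1.33323^(1/5) − 1 ≈ 0.05921.

5.92%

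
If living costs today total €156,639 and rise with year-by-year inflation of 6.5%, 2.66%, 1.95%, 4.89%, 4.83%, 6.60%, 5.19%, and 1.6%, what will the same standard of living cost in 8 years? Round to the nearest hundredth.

Cumulative price-level factor: 1.065 × 1.0266 × 1.0195 × 1.0489 × 1.0483 × 1.0660 × 1.0519 × 1.016 ≈ 1.3963141425.
The nominal amount required is €156,639 scaled up by that factor.

€218,717.25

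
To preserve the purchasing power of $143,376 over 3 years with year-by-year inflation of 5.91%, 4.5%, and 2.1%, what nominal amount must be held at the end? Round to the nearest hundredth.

$162,015.09

Cumulative price-level factor: 1.0591 × 1.045 × 1.021 = 1.1300014495.
Multiplying $143,376 by the price-level factor gives the future nominal sum.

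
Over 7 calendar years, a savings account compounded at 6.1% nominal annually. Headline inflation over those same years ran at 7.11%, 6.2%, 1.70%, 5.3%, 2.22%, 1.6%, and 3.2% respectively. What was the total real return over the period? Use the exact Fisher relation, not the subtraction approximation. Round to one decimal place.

15.9%

Cumulative inflation factor: 1.0711 × 1.062 × 1.0170 × 1.053 × 1.0222 × 1.016 × 1.032 ≈ 1.30561.
Nominal growth factor: 1.51359. Real growth factor = 1.51359 / 1.30561 ≈ 1.15930.
Total real return ≈ 15.9297%.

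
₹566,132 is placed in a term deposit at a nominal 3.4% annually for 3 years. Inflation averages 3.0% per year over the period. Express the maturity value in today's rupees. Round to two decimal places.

₹572,753.36

Nominal value at maturity: ₹566,132 × (1 + 3.4%)^3 ≈ ₹625,863.06.
Price-level factor over 3 years: (1 + 3.0%)^3 = 1.092727.
Dividing the nominal maturity value by the price-level factor gives the value in today's money.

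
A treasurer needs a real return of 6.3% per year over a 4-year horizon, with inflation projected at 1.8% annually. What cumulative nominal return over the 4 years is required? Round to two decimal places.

Required annual nominal rate: (1+6.3%)(1+1.8%) − 1 = 8.2134%.
Cumulative over 4 years: (1 + 0.082134)^4 − 1 ≈ 0.37127.

37.13%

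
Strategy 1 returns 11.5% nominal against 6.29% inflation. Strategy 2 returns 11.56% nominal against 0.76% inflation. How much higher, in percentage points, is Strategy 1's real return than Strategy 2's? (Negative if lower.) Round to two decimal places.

Strategy 1 real return: 1.115/1.0629 − 1 = 4.902%.
Strategy 2 real return: 1.1156/1.0076 − 1 = 10.719%.
Difference: 4.902 − 10.719 = -5.817 pp.

-5.82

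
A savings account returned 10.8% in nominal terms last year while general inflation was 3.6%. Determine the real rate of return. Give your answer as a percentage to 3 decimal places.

Real return via the Fisher equation: (1 + 10.8%)/(1 + 3.6%) − 1 = 1.108/1.036 − 1 ≈ 0.06950.

6.950%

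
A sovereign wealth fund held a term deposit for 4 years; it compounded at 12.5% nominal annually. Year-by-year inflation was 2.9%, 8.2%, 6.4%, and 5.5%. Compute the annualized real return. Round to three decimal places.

6.400%

Cumulative inflation factor: 1.029 × 1.082 × 1.064 × 1.055 ≈ 1.24979.
Nominal growth factor: 1.60181. Real growth factor = 1.60181 / 1.24979 ≈ 1.28166.
Annualized: 1.28166^(1/4) − 1 ≈ 0.06400.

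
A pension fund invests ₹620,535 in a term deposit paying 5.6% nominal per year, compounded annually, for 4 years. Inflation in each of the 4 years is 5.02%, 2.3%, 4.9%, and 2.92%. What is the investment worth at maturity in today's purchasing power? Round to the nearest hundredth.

₹665,271.69

Nominal value at maturity: ₹620,535 × (1 + 5.6%)^4 ≈ ₹771,652.83.
Price-level factor over 4 years: 1.0502 × 1.023 × 1.049 × 1.0292 ≈ 1.1599063163.
Dividing the nominal maturity value by the price-level factor gives the value in today's money.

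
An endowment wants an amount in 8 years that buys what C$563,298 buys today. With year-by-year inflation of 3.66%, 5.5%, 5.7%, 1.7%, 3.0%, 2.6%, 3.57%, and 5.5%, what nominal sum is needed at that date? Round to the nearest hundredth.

C$764,660.81

Cumulative price-level factor: 1.0366 × 1.055 × 1.057 × 1.017 × 1.030 × 1.026 × 1.0357 × 1.055 ≈ 1.3574712041.
Multiplying C$563,298 by the price-level factor gives the future nominal sum.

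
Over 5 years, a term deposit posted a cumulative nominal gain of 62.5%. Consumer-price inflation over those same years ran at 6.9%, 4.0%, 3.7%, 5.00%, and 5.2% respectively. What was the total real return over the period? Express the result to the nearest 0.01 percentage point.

Cumulative inflation factor: 1.069 × 1.040 × 1.037 × 1.0500 × 1.052 ≈ 1.27349.
Nominal growth factor: 1.62500. Real growth factor = 1.62500 / 1.27349 ≈ 1.27602.
Total real return ≈ 27.6023%.

27.60%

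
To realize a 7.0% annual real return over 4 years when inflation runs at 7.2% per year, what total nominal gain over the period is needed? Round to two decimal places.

73.11%

Required annual nominal rate: (1+7.0%)(1+7.2%) − 1 = 14.704%.
Cumulative over 4 years: (1 + 0.14704)^4 − 1 ≈ 0.73107.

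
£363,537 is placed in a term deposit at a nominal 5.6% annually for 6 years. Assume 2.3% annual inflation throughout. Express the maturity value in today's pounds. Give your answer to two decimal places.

Nominal value at maturity: £363,537 × (1 + 5.6%)^6 ≈ £504,117.91.
Price-level factor over 6 years: (1 + 2.3%)^6 ≈ 1.1461825764.
The maturity value deflated by that factor is the answer in today's purchasing power.

£439,823.39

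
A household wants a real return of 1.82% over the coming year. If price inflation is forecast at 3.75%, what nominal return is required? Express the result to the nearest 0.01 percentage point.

By the Fisher equation, 1 + r_nom = (1 + 1.82%)(1 + 3.75%) = 1.0182 × 1.0375 = 1.0563825.
So r_nom = 5.63825%.

5.64%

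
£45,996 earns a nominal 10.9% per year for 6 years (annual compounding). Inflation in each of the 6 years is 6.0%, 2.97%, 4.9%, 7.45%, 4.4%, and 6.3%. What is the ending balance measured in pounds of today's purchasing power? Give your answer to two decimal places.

£62,672.51

Nominal value at maturity: £45,996 × (1 + 10.9%)^6 ≈ £85,567.60.
Price-level factor over 6 years: 1.060 × 1.0297 × 1.049 × 1.0745 × 1.044 × 1.063 ≈ 1.3653130748.
Dividing the nominal maturity value by the price-level factor gives the value in today's money.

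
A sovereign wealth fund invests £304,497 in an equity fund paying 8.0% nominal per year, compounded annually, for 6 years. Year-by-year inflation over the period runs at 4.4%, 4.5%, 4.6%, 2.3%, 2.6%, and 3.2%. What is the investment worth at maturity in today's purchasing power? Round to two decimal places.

Nominal value at maturity: £304,497 × (1 + 8.0%)^6 ≈ £483,198.47.
Price-level factor over 6 years: 1.044 × 1.045 × 1.046 × 1.023 × 1.026 × 1.032 ≈ 1.2360930524.
Dividing the nominal maturity value by the price-level factor gives the value in today's money.

£390,907.84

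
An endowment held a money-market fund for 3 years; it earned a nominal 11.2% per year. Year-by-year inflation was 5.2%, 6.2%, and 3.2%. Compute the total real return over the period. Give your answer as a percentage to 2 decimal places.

Cumulative inflation factor: 1.052 × 1.062 × 1.032 ≈ 1.15298.
Nominal growth factor: 1.37504. Real growth factor = 1.37504 / 1.15298 ≈ 1.19260.
Total real return ≈ 19.2599%.

19.26%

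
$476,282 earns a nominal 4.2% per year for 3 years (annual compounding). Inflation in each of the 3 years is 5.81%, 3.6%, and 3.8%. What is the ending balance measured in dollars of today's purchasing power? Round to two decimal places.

Nominal value at maturity: $476,282 × (1 + 4.2%)^3 ≈ $538,849.30.
Price-level factor over 3 years: 1.0581 × 1.036 × 1.038 = 1.1378468808.
The maturity value deflated by that factor is the answer in today's purchasing power.

$473,569.26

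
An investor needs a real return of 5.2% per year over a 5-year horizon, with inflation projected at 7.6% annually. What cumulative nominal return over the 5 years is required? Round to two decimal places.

85.84%

Required annual nominal rate: (1+5.2%)(1+7.6%) − 1 = 13.1952%.
Cumulative over 5 years: (1 + 0.131952)^5 − 1 ≈ 0.85840.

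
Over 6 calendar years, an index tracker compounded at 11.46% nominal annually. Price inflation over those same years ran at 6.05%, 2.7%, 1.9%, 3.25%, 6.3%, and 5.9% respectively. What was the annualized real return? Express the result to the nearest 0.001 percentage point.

Cumulative inflation factor: 1.0605 × 1.027 × 1.019 × 1.0325 × 1.063 × 1.059 ≈ 1.28996.
Nominal growth factor: 1.91741. Real growth factor = 1.91741 / 1.28996 ≈ 1.48641.
Annualized: 1.48641^(1/6) − 1 ≈ 0.06829.

6.829%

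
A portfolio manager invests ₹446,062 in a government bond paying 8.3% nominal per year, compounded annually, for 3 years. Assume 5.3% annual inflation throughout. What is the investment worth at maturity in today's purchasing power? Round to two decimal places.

Nominal value at maturity: ₹446,062 × (1 + 8.3%)^3 ≈ ₹566,605.25.
Price-level factor over 3 years: (1 + 5.3%)^3 = 1.167575877.
The maturity value deflated by that factor is the answer in today's purchasing power.

₹485,283.45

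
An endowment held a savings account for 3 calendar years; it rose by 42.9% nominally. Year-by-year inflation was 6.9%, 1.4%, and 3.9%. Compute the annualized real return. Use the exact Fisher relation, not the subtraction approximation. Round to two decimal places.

8.26%

Cumulative inflation factor: 1.069 × 1.014 × 1.039 ≈ 1.12624.
Nominal growth factor: 1.42900. Real growth factor = 1.42900 / 1.12624 ≈ 1.26882.
Annualized: 1.26882^(1/3) − 1 ≈ 0.08260.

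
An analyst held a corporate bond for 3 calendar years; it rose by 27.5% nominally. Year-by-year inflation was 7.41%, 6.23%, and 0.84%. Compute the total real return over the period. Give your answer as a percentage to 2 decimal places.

10.81%

Cumulative inflation factor: 1.0741 × 1.0623 × 1.0084 ≈ 1.15060.
Nominal growth factor: 1.27500. Real growth factor = 1.27500 / 1.15060 ≈ 1.10812.
Total real return ≈ 10.8117%.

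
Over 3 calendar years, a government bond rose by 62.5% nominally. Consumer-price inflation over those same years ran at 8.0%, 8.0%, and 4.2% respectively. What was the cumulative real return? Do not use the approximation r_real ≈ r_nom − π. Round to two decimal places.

33.70%

Cumulative inflation factor: 1.080 × 1.080 × 1.042 ≈ 1.21539.
Nominal growth factor: 1.62500. Real growth factor = 1.62500 / 1.21539 ≈ 1.33702.
Total real return ≈ 33.7021%.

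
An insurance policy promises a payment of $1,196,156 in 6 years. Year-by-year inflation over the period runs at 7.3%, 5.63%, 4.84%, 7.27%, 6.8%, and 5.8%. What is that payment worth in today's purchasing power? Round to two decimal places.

$830,498.03

Price-level factor over 6 years: 1.073 × 1.0563 × 1.0484 × 1.0727 × 1.068 × 1.058 ≈ 1.4402875779.
Purchasing power today: $1,196,156 divided by that factor.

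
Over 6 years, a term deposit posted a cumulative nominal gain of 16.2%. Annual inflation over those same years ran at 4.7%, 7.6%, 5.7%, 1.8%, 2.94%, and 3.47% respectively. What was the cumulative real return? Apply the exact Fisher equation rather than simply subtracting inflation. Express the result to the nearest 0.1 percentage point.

-10.0%

Cumulative inflation factor: 1.047 × 1.076 × 1.057 × 1.018 × 1.0294 × 1.0347 ≈ 1.29116.
Nominal growth factor: 1.16200. Real growth factor = 1.16200 / 1.29116 ≈ 0.89997.
Total real return ≈ -10.0035%.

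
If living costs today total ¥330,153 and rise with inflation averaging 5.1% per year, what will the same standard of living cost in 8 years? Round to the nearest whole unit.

¥491,515

Cumulative price-level factor: (1+5.1%)^8 ≈ 1.4887498414.
The nominal amount required is ¥330,153 scaled up by that factor.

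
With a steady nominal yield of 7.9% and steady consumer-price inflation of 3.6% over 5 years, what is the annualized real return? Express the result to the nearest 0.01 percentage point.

With constant rates the annual real return is the same each year: (1+7.9%)/(1+3.6%) − 1 = 0.04151.

4.15%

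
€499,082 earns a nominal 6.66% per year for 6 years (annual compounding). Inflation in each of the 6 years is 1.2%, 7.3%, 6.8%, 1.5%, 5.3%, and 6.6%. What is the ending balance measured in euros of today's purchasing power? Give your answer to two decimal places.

€556,132.50

Nominal value at maturity: €499,082 × (1 + 6.66%)^6 ≈ €734,820.70.
Price-level factor over 6 years: 1.012 × 1.073 × 1.068 × 1.015 × 1.053 × 1.066 ≈ 1.3213050817.
The maturity value deflated by that factor is the answer in today's purchasing power.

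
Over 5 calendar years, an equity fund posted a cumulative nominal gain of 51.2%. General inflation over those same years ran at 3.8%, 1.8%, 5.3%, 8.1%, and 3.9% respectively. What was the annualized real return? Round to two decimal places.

3.88%

Cumulative inflation factor: 1.038 × 1.018 × 1.053 × 1.081 × 1.039 ≈ 1.24973.
Nominal growth factor: 1.51200. Real growth factor = 1.51200 / 1.24973 ≈ 1.20987.
Annualized: 1.20987^(1/5) − 1 ≈ 0.03884.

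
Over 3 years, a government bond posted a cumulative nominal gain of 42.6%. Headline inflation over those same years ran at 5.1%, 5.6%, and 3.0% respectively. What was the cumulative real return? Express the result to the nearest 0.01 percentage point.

24.74%

Cumulative inflation factor: 1.051 × 1.056 × 1.030 ≈ 1.14315.
Nominal growth factor: 1.42600. Real growth factor = 1.42600 / 1.14315 ≈ 1.24743.
Total real return ≈ 24.7429%.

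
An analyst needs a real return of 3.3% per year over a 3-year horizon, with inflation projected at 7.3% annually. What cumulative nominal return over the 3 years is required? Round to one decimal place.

Required annual nominal rate: (1+3.3%)(1+7.3%) − 1 = 10.8409%.
Cumulative over 3 years: (1 + 0.108409)^3 − 1 ≈ 0.36176.

36.2%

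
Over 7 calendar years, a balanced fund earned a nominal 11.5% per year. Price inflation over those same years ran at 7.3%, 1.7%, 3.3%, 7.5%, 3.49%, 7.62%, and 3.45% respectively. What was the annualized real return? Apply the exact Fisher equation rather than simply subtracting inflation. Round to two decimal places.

6.31%

Cumulative inflation factor: 1.073 × 1.017 × 1.033 × 1.075 × 1.0349 × 1.0762 × 1.0345 ≈ 1.39621.
Nominal growth factor: 2.14252. Real growth factor = 2.14252 / 1.39621 ≈ 1.53452.
Annualized: 1.53452^(1/7) − 1 ≈ 0.06308.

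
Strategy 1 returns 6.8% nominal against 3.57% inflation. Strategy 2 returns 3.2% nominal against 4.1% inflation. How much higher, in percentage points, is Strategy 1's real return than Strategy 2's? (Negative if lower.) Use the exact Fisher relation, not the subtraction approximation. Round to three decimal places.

3.983

Strategy 1 real return: 1.068/1.0357 − 1 = 3.1187%.
Strategy 2 real return: 1.032/1.041 − 1 = -0.8646%.
Difference: 3.1187 − (-0.8646) = 3.9833 pp.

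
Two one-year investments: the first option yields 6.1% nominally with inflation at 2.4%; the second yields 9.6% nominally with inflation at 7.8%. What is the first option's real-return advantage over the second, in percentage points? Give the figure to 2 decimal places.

The first option real return: 1.061/1.024 − 1 = 3.613%.
The second real return: 1.096/1.078 − 1 = 1.670%.
Difference: 3.613 − 1.670 = 1.943 pp.

1.94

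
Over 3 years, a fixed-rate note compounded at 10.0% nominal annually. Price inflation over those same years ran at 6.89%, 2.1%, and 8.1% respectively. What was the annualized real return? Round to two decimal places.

Cumulative inflation factor: 1.0689 × 1.021 × 1.081 ≈ 1.17975.
Nominal growth factor: 1.33100. Real growth factor = 1.33100 / 1.17975 ≈ 1.12821.
Annualized: 1.12821^(1/3) − 1 ≈ 0.04103.

4.10%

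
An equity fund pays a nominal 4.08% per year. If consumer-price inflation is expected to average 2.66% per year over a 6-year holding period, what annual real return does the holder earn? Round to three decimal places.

1.383%

With constant rates the annual real return is the same each year: (1+4.08%)/(1+2.66%) − 1 = 0.01383.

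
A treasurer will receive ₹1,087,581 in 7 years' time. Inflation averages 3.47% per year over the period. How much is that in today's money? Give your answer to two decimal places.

₹856,565.28

Price-level factor over 7 years: (1 + 3.47%)^7 ≈ 1.2697000702.
Purchasing power today: ₹1,087,581 divided by that factor.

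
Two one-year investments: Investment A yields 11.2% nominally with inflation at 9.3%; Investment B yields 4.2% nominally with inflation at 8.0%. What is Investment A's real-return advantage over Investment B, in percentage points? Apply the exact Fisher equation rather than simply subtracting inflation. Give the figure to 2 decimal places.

5.26

Investment A real return: 1.112/1.093 − 1 = 1.738%.
Investment B real return: 1.042/1.080 − 1 = -3.519%.
Difference: 1.738 − (-3.519) = 5.257 pp.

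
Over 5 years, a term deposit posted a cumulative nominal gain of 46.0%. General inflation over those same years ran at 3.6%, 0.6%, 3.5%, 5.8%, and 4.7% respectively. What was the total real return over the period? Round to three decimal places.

Cumulative inflation factor: 1.036 × 1.006 × 1.035 × 1.058 × 1.047 ≈ 1.19490.
Nominal growth factor: 1.46000. Real growth factor = 1.46000 / 1.19490 ≈ 1.22186.
Total real return ≈ 22.1863%.

22.186%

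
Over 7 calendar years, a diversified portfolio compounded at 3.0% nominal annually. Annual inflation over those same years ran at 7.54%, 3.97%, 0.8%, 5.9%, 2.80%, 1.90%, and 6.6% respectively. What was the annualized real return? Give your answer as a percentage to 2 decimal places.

Cumulative inflation factor: 1.0754 × 1.0397 × 1.008 × 1.059 × 1.0280 × 1.0190 × 1.066 ≈ 1.33278.
Nominal growth factor: 1.22987. Real growth factor = 1.22987 / 1.33278 ≈ 0.92279.
Annualized: 0.92279^(1/7) − 1 ≈ -0.01141.

-1.14%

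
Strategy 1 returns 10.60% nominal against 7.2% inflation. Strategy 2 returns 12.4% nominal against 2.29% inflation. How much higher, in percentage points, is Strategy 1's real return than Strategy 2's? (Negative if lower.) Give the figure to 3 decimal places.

Strategy 1 real return: 1.1060/1.072 − 1 = 3.1716%.
Strategy 2 real return: 1.124/1.0229 − 1 = 9.8837%.
Difference: 3.1716 − 9.8837 = -6.7121 pp.

-6.712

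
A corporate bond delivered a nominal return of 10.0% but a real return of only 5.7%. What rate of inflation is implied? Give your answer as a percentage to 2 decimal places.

From (1+r_nom) = (1+r_real)(1+π), we get 1+π = (1 + 10.0%)/(1 + 5.7%) = 1.100/1.057 ≈ 1.04068.
So π ≈ 4.0681%.

4.07%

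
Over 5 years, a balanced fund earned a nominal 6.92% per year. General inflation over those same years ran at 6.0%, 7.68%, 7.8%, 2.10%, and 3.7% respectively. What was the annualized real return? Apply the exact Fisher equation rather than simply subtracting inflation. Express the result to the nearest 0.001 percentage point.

Cumulative inflation factor: 1.060 × 1.0768 × 1.078 × 1.0210 × 1.037 ≈ 1.30276.
Nominal growth factor: 1.39732. Real growth factor = 1.39732 / 1.30276 ≈ 1.07258.
Annualized: 1.07258^(1/5) − 1 ≈ 0.01411.

1.411%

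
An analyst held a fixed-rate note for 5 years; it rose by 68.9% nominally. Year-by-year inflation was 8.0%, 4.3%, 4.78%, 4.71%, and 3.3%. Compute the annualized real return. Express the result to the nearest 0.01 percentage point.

5.76%

Cumulative inflation factor: 1.080 × 1.043 × 1.0478 × 1.0471 × 1.033 ≈ 1.27666.
Nominal growth factor: 1.68900. Real growth factor = 1.68900 / 1.27666 ≈ 1.32298.
Annualized: 1.32298^(1/5) − 1 ≈ 0.05757.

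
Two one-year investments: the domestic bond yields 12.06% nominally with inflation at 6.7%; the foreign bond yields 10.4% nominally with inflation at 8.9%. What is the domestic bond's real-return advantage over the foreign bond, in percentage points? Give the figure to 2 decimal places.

3.65

The domestic bond real return: 1.1206/1.067 − 1 = 5.023%.
The foreign bond real return: 1.104/1.089 − 1 = 1.377%.
Difference: 5.023 − 1.377 = 3.646 pp.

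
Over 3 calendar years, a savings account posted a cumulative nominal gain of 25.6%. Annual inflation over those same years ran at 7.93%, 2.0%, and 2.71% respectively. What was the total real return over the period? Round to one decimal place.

11.1%

Cumulative inflation factor: 1.0793 × 1.020 × 1.0271 ≈ 1.13072.
Nominal growth factor: 1.25600. Real growth factor = 1.25600 / 1.13072 ≈ 1.11080.
Total real return ≈ 11.0797%.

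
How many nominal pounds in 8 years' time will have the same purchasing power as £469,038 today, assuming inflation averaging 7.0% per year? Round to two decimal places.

Cumulative price-level factor: (1+7.0%)^8 ≈ 1.7181861798.
The nominal amount required is £469,038 scaled up by that factor.

£805,894.61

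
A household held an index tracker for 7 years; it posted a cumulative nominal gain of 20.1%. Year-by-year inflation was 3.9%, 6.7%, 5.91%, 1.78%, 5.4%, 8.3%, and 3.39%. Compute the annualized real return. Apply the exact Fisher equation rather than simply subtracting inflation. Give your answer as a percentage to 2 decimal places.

-2.27%

Cumulative inflation factor: 1.039 × 1.067 × 1.0591 × 1.0178 × 1.054 × 1.083 × 1.0339 ≈ 1.41035.
Nominal growth factor: 1.20100. Real growth factor = 1.20100 / 1.41035 ≈ 0.85156.
Annualized: 0.85156^(1/7) − 1 ≈ -0.02269.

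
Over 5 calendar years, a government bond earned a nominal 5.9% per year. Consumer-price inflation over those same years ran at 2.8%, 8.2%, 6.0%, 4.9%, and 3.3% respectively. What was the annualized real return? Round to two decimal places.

0.84%

Cumulative inflation factor: 1.028 × 1.082 × 1.060 × 1.049 × 1.033 ≈ 1.27762.
Nominal growth factor: 1.33193. Real growth factor = 1.33193 / 1.27762 ≈ 1.04250.
Annualized: 1.04250^(1/5) − 1 ≈ 0.00836.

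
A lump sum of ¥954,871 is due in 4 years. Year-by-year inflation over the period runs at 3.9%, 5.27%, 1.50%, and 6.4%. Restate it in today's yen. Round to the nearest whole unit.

Price-level factor over 4 years: 1.039 × 1.0527 × 1.0150 × 1.064 ≈ 1.1812119738.
Purchasing power today: ¥954,871 divided by that factor.

¥808,382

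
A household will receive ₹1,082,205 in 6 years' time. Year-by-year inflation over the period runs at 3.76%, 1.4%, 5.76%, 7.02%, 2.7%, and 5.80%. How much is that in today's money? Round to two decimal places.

₹836,371.29

Price-level factor over 6 years: 1.0376 × 1.014 × 1.0576 × 1.0702 × 1.027 × 1.0580 ≈ 1.2939289154.
Purchasing power today: ₹1,082,205 divided by that factor.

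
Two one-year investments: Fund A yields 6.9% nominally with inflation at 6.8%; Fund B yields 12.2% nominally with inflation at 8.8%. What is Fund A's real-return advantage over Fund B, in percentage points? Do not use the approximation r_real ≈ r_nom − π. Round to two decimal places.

Fund A real return: 1.069/1.068 − 1 = 0.094%.
Fund B real return: 1.122/1.088 − 1 = 3.125%.
Difference: 0.094 − 3.125 = -3.031 pp.

-3.03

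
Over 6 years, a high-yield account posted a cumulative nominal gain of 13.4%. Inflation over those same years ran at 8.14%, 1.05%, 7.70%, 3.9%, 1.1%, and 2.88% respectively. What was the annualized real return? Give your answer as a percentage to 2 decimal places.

Cumulative inflation factor: 1.0814 × 1.0105 × 1.0770 × 1.039 × 1.011 × 1.0288 ≈ 1.27185.
Nominal growth factor: 1.13400. Real growth factor = 1.13400 / 1.27185 ≈ 0.89161.
Annualized: 0.89161^(1/6) − 1 ≈ -0.01894.

-1.89%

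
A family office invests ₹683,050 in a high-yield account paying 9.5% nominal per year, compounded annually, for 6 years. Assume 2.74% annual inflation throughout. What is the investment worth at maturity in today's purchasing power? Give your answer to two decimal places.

₹1,001,151.59

Nominal value at maturity: ₹683,050 × (1 + 9.5%)^6 ≈ ₹1,177,435.73.
Price-level factor over 6 years: (1 + 2.74%)^6 ≈ 1.1760813642.
The maturity value deflated by that factor is the answer in today's purchasing power.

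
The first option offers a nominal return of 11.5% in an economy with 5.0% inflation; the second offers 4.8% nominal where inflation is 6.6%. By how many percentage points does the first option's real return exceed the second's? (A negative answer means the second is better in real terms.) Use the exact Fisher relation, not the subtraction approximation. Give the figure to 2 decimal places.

7.88

The first option real return: 1.115/1.050 − 1 = 6.190%.
The second real return: 1.048/1.066 − 1 = -1.689%.
Difference: 6.190 − (-1.689) = 7.879 pp.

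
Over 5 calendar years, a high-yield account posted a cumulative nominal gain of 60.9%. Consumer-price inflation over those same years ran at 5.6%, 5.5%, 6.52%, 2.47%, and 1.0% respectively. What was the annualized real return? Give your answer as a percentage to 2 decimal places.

Cumulative inflation factor: 1.056 × 1.055 × 1.0652 × 1.0247 × 1.010 ≈ 1.22819.
Nominal growth factor: 1.60900. Real growth factor = 1.60900 / 1.22819 ≈ 1.31006.
Annualized: 1.31006^(1/5) − 1 ≈ 0.05550.

5.55%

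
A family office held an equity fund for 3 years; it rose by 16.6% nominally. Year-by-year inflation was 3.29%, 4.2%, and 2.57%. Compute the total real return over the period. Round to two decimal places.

Cumulative inflation factor: 1.0329 × 1.042 × 1.0257 ≈ 1.10394.
Nominal growth factor: 1.16600. Real growth factor = 1.16600 / 1.10394 ≈ 1.05621.
Total real return ≈ 5.6215%.

5.62%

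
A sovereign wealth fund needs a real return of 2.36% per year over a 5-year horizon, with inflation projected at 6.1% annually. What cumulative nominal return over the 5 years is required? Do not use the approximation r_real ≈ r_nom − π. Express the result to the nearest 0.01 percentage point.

Required annual nominal rate: (1+2.36%)(1+6.1%) − 1 = 8.60396%.
Cumulative over 5 years: (1 + 0.0860396)^5 − 1 ≈ 0.51087.

51.09%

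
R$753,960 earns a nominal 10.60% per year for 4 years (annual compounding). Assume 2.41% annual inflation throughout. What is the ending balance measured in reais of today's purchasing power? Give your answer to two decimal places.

R$1,025,650.39

Nominal value at maturity: R$753,960 × (1 + 10.60%)^4 ≈ R$1,128,155.11.
Price-level factor over 4 years: (1 + 2.41%)^4 ≈ 1.0999411874.
Dividing the nominal maturity value by the price-level factor gives the value in today's money.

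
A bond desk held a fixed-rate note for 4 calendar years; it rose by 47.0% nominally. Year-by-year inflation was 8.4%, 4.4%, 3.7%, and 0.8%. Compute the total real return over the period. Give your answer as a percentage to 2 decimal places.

24.26%

Cumulative inflation factor: 1.084 × 1.044 × 1.037 × 1.008 ≈ 1.18296.
Nominal growth factor: 1.47000. Real growth factor = 1.47000 / 1.18296 ≈ 1.24265.
Total real return ≈ 24.2648%.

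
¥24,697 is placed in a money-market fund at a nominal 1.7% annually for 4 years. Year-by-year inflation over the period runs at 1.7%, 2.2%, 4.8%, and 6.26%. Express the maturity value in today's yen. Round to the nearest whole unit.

Nominal value at maturity: ¥24,697 × (1 + 1.7%)^4 ≈ ¥26,420.
Price-level factor over 4 years: 1.017 × 1.022 × 1.048 × 1.0626 ≈ 1.1574518754.
The maturity value deflated by that factor is the answer in today's purchasing power.

¥22,826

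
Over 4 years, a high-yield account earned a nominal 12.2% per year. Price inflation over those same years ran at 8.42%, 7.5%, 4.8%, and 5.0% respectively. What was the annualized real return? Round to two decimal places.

5.43%

Cumulative inflation factor: 1.0842 × 1.075 × 1.048 × 1.050 ≈ 1.28253.
Nominal growth factor: 1.58479. Real growth factor = 1.58479 / 1.28253 ≈ 1.23567.
Annualized: 1.23567^(1/4) − 1 ≈ 0.05433.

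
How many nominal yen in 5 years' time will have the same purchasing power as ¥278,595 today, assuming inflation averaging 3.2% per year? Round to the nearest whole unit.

¥326,116

Cumulative price-level factor: (1+3.2%)^5 ≈ 1.1705729564.
The nominal amount required is ¥278,595 scaled up by that factor.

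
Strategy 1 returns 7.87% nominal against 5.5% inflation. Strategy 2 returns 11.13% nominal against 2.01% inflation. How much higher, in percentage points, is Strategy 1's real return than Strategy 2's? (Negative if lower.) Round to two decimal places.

-6.69

Strategy 1 real return: 1.0787/1.055 − 1 = 2.246%.
Strategy 2 real return: 1.1113/1.0201 − 1 = 8.940%.
Difference: 2.246 − 8.940 = -6.694 pp.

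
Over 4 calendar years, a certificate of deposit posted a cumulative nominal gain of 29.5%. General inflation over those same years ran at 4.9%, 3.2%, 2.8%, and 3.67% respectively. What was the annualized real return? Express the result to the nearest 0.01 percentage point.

2.93%

Cumulative inflation factor: 1.049 × 1.032 × 1.028 × 1.0367 ≈ 1.15372.
Nominal growth factor: 1.29500. Real growth factor = 1.29500 / 1.15372 ≈ 1.12245.
Annualized: 1.12245^(1/4) − 1 ≈ 0.02930.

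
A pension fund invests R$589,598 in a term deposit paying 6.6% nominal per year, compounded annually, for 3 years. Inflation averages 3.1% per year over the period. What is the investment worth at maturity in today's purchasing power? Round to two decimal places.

R$651,705.85

Nominal value at maturity: R$589,598 × (1 + 6.6%)^3 ≈ R$714,212.78.
Price-level factor over 3 years: (1 + 3.1%)^3 = 1.095912791.
Dividing the nominal maturity value by the price-level factor gives the value in today's money.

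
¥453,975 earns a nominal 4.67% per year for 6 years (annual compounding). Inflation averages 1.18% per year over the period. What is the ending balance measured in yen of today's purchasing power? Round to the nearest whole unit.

¥556,413

Nominal value at maturity: ¥453,975 × (1 + 4.67%)^6 ≈ ¥596,988.
Price-level factor over 6 years: (1 + 1.18%)^6 ≈ 1.0729217528.
The maturity value deflated by that factor is the answer in today's purchasing power.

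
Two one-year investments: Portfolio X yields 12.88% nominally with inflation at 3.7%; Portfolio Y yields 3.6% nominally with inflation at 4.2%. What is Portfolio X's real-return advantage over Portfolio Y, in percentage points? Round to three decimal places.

Portfolio X real return: 1.1288/1.037 − 1 = 8.8525%.
Portfolio Y real return: 1.036/1.042 − 1 = -0.5758%.
Difference: 8.8525 − (-0.5758) = 9.4283 pp.

9.428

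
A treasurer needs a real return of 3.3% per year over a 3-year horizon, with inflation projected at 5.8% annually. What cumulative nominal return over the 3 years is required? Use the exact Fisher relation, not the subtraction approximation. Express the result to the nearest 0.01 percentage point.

Required annual nominal rate: (1+3.3%)(1+5.8%) − 1 = 9.2914%.
Cumulative over 3 years: (1 + 0.092914)^3 − 1 ≈ 0.30544.

30.54%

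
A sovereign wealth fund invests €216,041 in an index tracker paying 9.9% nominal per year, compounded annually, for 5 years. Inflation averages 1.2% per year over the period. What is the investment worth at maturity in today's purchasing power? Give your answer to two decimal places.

Nominal value at maturity: €216,041 × (1 + 9.9%)^5 ≈ €346,357.54.
Price-level factor over 5 years: (1 + 1.2%)^5 ≈ 1.0614573839.
The maturity value deflated by that factor is the answer in today's purchasing power.

€326,303.76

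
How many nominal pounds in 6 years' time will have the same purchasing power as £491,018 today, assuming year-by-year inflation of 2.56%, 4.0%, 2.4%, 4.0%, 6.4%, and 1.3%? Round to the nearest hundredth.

£601,164.23

Cumulative price-level factor: 1.0256 × 1.040 × 1.024 × 1.040 × 1.064 × 1.013 ≈ 1.2243221897.
Multiplying £491,018 by the price-level factor gives the future nominal sum.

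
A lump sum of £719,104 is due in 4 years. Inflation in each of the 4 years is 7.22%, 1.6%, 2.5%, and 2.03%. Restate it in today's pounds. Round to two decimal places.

Price-level factor over 4 years: 1.0722 × 1.016 × 1.025 × 1.0203 ≈ 1.1392558383.
Purchasing power today: £719,104 divided by that factor.

£631,205.02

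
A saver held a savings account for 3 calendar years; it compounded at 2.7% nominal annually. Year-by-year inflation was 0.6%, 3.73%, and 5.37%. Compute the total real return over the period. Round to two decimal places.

Cumulative inflation factor: 1.006 × 1.0373 × 1.0537 ≈ 1.09956.
Nominal growth factor: 1.08321. Real growth factor = 1.08321 / 1.09956 ≈ 0.98513.
Total real return ≈ -1.4874%.

-1.49%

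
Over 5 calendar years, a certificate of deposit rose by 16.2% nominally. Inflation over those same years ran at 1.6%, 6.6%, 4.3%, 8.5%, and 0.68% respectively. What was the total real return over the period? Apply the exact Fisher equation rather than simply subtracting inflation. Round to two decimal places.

-5.83%

Cumulative inflation factor: 1.016 × 1.066 × 1.043 × 1.085 × 1.0068 ≈ 1.23398.
Nominal growth factor: 1.16200. Real growth factor = 1.16200 / 1.23398 ≈ 0.94167.
Total real return ≈ -5.8332%.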